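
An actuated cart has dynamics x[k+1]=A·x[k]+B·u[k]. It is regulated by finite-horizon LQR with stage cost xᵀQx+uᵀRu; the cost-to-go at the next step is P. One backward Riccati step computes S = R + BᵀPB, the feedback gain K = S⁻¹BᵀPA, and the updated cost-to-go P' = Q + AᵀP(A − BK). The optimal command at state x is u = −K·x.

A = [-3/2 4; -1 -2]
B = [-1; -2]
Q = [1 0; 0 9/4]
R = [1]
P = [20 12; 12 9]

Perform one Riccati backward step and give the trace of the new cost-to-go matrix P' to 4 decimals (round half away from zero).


BᵀP = [-44.0000 -30.0000]
S = R + BᵀPB = [1] + [104.0000] = [105.0000]
BᵀPA = [96.0000 -116.0000]
K = S⁻¹·BᵀPA = [0.9143 -1.1048]
A−BK = [-0.5857 2.8952; 0.8286 -4.2095]
AᵀP(A−BK) = [2.2286 -7.9429; -7.9429 35.8476]
P' = Q + AᵀP(A−BK) = [3.2286 -7.9429; -7.9429 38.0976]
tr(P') = 41.3262

41.3262


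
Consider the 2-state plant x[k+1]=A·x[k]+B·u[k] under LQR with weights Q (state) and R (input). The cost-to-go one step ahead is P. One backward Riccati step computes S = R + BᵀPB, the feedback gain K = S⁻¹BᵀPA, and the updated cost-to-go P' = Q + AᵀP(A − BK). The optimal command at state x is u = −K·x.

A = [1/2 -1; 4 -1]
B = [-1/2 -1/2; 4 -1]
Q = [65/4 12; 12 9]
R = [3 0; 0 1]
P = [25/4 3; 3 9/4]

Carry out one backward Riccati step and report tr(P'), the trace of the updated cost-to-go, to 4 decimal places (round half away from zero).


BᵀP = [8.8750 7.5000; -6.1250 -3.7500]
S = R + BᵀPB = [3 0; 0 1] + [25.5625 -11.9375; -11.9375 6.8125] = [28.5625 -11.9375; -11.9375 7.8125]
BᵀPA = [34.4375 -16.3750; -18.0625 9.8750]
K = S⁻¹·BᵀPA = [0.6625 -0.1246; -1.2997 1.0736]
A−BK = [0.1814 -0.5255; 0.0504 0.5720]
AᵀP(A−BK) = [3.2720 -1.9421; -1.9421 1.8578]
P' = Q + AᵀP(A−BK) = [19.5220 10.0579; 10.0579 10.8578]
tr(P') = 30.3798

30.3798


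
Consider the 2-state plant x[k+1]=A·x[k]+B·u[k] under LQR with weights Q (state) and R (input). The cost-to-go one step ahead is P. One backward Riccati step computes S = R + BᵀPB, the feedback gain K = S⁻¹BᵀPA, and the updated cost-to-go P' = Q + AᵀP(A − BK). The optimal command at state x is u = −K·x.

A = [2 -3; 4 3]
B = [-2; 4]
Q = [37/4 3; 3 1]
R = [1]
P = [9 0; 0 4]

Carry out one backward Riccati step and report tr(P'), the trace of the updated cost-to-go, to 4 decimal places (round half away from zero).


116.4777

BᵀP = [-18.0000 16.0000]
S = R + BᵀPB = [1] + [100.0000] = [101.0000]
BᵀPA = [28.0000 102.0000]
K = S⁻¹·BᵀPA = [0.2772 1.0099]
A−BK = [2.5545 -0.9802; 2.8911 -1.0396]
AᵀP(A−BK) = [92.2376 -34.2772; -34.2772 13.9901]
P' = Q + AᵀP(A−BK) = [101.4876 -31.2772; -31.2772 14.9901]
tr(P') = 116.4777


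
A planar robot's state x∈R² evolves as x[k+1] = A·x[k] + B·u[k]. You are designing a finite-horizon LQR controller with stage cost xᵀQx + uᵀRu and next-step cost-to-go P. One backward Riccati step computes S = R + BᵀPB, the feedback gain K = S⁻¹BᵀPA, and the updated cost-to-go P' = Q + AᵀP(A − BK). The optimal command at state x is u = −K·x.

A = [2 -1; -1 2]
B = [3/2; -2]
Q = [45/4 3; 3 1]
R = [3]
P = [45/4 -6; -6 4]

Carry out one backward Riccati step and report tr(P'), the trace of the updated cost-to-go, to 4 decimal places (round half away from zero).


BᵀP = [28.8750 -17.0000]
S = R + BᵀPB = [3] + [77.3125] = [80.3125]
BᵀPA = [74.7500 -62.8750]
K = S⁻¹·BᵀPA = [0.9307 -0.7829]
A−BK = [0.6039 0.1743; 0.8615 0.4342]
AᵀP(A−BK) = [3.4272 -1.9798; -1.9798 2.0265]
P' = Q + AᵀP(A−BK) = [14.6772 1.0202; 1.0202 3.0265]
tr(P') = 17.7037

17.7037


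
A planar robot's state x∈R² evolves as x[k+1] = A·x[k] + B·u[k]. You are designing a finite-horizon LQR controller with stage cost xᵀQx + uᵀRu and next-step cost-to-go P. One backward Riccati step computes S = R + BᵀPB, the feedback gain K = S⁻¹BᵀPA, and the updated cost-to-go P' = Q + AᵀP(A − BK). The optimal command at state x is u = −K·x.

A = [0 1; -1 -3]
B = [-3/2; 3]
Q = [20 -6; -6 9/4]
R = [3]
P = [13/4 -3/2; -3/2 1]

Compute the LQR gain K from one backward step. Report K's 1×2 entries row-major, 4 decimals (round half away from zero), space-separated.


-0.1600 -0.7657

BᵀP = [-9.3750 5.2500]
S = R + BᵀPB = [3] + [29.8125] = [32.8125]
BᵀPA = [-5.2500 -25.1250]
K = S⁻¹·BᵀPA = [-0.1600 -0.7657]
A−BK = [-0.2400 -0.1486; -0.5200 -0.7029]
AᵀP(A−BK) = [0.1600 0.4800; 0.4800 2.0114]
P' = Q + AᵀP(A−BK) = [20.1600 -5.5200; -5.5200 4.2614]
tr(P') = 24.4214


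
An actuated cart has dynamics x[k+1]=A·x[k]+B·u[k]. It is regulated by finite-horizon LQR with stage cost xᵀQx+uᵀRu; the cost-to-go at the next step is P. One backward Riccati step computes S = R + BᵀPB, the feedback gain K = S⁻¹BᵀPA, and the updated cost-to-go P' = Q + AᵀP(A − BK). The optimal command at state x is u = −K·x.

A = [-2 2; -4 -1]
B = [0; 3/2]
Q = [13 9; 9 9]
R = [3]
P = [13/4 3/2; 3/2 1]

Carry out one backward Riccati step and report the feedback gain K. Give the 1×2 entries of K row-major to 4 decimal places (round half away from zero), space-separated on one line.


BᵀP = [2.2500 1.5000]
S = R + BᵀPB = [3] + [2.2500] = [5.2500]
BᵀPA = [-10.5000 3.0000]
K = S⁻¹·BᵀPA = [-2.0000 0.5714]
A−BK = [-2.0000 2.0000; -1.0000 -1.8571]
AᵀP(A−BK) = [32.0000 -12.0000; -12.0000 6.2857]
P' = Q + AᵀP(A−BK) = [45.0000 -3.0000; -3.0000 15.2857]
tr(P') = 60.2857

-2.0000 0.5714


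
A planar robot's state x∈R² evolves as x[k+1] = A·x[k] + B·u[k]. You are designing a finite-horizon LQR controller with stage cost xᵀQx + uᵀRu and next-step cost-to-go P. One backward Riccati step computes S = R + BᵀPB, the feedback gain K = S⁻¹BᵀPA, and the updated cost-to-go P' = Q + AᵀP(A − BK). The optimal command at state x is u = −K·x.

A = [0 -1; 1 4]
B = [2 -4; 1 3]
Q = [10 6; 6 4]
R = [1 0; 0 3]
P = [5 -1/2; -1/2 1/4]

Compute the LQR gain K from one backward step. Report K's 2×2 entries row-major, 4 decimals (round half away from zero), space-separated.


0.1498 0.3671 0.0903 0.4861

BᵀP = [9.5000 -0.7500; -21.5000 2.7500]
S = R + BᵀPB = [1 0; 0 3] + [18.2500 -40.2500; -40.2500 94.2500] = [19.2500 -40.2500; -40.2500 97.2500]
BᵀPA = [-0.7500 -12.5000; 2.7500 32.5000]
K = S⁻¹·BᵀPA = [0.1498 0.3671; 0.0903 0.4861]
A−BK = [0.0615 0.2103; 0.5794 2.1746]
AᵀP(A−BK) = [0.1141 0.4385; 0.4385 1.7897]
P' = Q + AᵀP(A−BK) = [10.1141 6.4385; 6.4385 5.7897]
tr(P') = 15.9038


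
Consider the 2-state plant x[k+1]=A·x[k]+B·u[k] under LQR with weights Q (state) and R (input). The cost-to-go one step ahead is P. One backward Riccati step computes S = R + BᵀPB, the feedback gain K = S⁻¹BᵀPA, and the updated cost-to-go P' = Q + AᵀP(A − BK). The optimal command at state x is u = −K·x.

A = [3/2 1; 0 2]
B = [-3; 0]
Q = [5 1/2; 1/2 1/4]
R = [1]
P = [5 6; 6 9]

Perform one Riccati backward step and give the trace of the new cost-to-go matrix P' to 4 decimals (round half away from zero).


BᵀP = [-15.0000 -18.0000]
S = R + BᵀPB = [1] + [45.0000] = [46.0000]
BᵀPA = [-22.5000 -51.0000]
K = S⁻¹·BᵀPA = [-0.4891 -1.1087]
A−BK = [0.0326 -2.3261; 0.0000 2.0000]
AᵀP(A−BK) = [0.2446 0.5543; 0.5543 8.4565]
P' = Q + AᵀP(A−BK) = [5.2446 1.0543; 1.0543 8.7065]
tr(P') = 13.9511

13.9511


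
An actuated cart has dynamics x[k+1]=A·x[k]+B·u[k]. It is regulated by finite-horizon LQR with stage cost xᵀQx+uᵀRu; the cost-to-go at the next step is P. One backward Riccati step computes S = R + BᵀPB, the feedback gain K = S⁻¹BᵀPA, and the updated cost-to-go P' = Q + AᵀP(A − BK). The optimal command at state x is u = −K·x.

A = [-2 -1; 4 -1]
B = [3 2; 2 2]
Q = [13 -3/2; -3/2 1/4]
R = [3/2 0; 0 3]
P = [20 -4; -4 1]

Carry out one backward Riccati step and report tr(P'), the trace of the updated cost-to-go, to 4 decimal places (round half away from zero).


BᵀP = [52.0000 -10.0000; 32.0000 -6.0000]
S = R + BᵀPB = [3/2 0; 0 3] + [136.0000 84.0000; 84.0000 52.0000] = [137.5000 84.0000; 84.0000 55.0000]
BᵀPA = [-144.0000 -42.0000; -88.0000 -26.0000]
K = S⁻¹·BᵀPA = [-1.0424 -0.2488; -0.0079 -0.0928]
A−BK = [1.1431 -0.0681; 6.1007 -0.3169]
AᵀP(A−BK) = [9.1925 0.0118; 0.0118 0.1392]
P' = Q + AᵀP(A−BK) = [22.1925 -1.4882; -1.4882 0.3892]
tr(P') = 22.5817

22.5817


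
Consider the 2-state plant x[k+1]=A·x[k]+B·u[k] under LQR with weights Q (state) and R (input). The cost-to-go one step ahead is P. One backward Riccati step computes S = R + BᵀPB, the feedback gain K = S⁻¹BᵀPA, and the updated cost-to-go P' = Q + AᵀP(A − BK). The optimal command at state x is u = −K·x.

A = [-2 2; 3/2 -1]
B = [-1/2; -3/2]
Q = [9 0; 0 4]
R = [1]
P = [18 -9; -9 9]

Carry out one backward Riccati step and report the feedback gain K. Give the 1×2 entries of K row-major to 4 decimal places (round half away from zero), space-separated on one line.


-1.8367 1.4694

BᵀP = [4.5000 -9.0000]
S = R + BᵀPB = [1] + [11.2500] = [12.2500]
BᵀPA = [-22.5000 18.0000]
K = S⁻¹·BᵀPA = [-1.8367 1.4694]
A−BK = [-2.9184 2.7347; -1.2551 1.2041]
AᵀP(A−BK) = [104.9235 -97.4388; -97.4388 90.5510]
P' = Q + AᵀP(A−BK) = [113.9235 -97.4388; -97.4388 94.5510]
tr(P') = 208.4745


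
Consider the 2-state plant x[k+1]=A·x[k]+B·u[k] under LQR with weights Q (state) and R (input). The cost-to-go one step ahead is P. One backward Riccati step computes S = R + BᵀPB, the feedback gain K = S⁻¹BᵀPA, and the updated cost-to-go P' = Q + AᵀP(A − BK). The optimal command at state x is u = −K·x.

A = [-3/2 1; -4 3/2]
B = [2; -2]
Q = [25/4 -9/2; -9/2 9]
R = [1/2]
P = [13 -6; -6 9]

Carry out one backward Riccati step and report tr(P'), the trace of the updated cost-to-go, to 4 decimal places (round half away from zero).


102.3141

BᵀP = [38.0000 -30.0000]
S = R + BᵀPB = [1/2] + [136.0000] = [136.5000]
BᵀPA = [63.0000 -7.0000]
K = S⁻¹·BᵀPA = [0.4615 -0.0513]
A−BK = [-2.4231 1.1026; -3.0769 1.3974]
AᵀP(A−BK) = [72.1731 -32.7692; -32.7692 14.8910]
P' = Q + AᵀP(A−BK) = [78.4231 -37.2692; -37.2692 23.8910]
tr(P') = 102.3141


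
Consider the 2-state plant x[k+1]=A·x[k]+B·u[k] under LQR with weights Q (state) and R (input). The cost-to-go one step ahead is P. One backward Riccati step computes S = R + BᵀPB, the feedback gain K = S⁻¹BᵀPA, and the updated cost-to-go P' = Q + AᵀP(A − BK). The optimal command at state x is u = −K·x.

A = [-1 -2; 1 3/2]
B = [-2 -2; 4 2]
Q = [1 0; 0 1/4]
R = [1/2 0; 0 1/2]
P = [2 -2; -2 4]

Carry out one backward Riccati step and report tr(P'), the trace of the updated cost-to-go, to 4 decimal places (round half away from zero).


BᵀP = [-12.0000 20.0000; -8.0000 12.0000]
S = R + BᵀPB = [1/2 0; 0 1/2] + [104.0000 64.0000; 64.0000 40.0000] = [104.5000 64.0000; 64.0000 40.5000]
BᵀPA = [32.0000 54.0000; 20.0000 34.0000]
K = S⁻¹·BᵀPA = [0.1174 0.0807; 0.3083 0.7119]
A−BK = [-0.1486 -0.4147; -0.0862 -0.2468]
AᵀP(A−BK) = [0.0771 0.1780; 0.1780 0.4349]
P' = Q + AᵀP(A−BK) = [1.0771 0.1780; 0.1780 0.6849]
tr(P') = 1.7619

1.7619


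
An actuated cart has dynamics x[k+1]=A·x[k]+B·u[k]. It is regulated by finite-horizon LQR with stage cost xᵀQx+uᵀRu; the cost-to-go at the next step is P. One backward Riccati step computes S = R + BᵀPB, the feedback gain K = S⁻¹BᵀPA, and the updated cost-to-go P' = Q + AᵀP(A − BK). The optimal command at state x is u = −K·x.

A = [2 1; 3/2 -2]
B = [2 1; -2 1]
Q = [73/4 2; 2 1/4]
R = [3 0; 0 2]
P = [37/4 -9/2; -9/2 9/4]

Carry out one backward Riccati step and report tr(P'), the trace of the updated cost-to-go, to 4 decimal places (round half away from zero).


20.5542

BᵀP = [27.5000 -13.5000; 4.7500 -2.2500]
S = R + BᵀPB = [3 0; 0 2] + [82.0000 14.0000; 14.0000 2.5000] = [85.0000 14.0000; 14.0000 4.5000]
BᵀPA = [34.7500 54.5000; 6.1250 9.2500]
K = S⁻¹·BᵀPA = [0.3787 0.6206; 0.1830 0.1247]
A−BK = [1.0597 -0.3660; 2.0744 -0.8834]
AᵀP(A−BK) = [0.7824 0.6691; 0.6691 1.2718]
P' = Q + AᵀP(A−BK) = [19.0324 2.6691; 2.6691 1.5218]
tr(P') = 20.5542


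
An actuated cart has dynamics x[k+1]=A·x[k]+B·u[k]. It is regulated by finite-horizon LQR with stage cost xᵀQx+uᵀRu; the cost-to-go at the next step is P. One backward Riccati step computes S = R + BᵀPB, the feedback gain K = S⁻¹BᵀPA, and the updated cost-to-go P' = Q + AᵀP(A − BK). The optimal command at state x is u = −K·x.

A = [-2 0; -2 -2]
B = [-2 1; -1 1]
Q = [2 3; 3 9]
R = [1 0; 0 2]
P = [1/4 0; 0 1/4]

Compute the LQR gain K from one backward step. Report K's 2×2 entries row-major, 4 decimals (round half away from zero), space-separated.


0.5926 0.1728 -0.2222 -0.1481

BᵀP = [-0.5000 -0.2500; 0.2500 0.2500]
S = R + BᵀPB = [1 0; 0 2] + [1.2500 -0.7500; -0.7500 0.5000] = [2.2500 -0.7500; -0.7500 2.5000]
BᵀPA = [1.5000 0.5000; -1.0000 -0.5000]
K = S⁻¹·BᵀPA = [0.5926 0.1728; -0.2222 -0.1481]
A−BK = [-0.5926 0.4938; -1.1852 -1.6790]
AᵀP(A−BK) = [0.8889 0.5926; 0.5926 0.8395]
P' = Q + AᵀP(A−BK) = [2.8889 3.5926; 3.5926 9.8395]
tr(P') = 12.7284


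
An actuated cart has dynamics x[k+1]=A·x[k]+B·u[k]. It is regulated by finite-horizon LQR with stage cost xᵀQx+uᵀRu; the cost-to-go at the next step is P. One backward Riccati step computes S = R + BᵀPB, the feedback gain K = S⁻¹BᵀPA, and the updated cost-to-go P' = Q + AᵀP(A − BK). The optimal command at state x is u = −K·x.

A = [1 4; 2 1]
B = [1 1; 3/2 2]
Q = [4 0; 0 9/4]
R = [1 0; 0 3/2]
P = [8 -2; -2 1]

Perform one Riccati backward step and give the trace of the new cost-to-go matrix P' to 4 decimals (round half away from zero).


BᵀP = [5.0000 -0.5000; 4.0000 0.0000]
S = R + BᵀPB = [1 0; 0 3/2] + [4.2500 4.0000; 4.0000 4.0000] = [5.2500 4.0000; 4.0000 5.5000]
BᵀPA = [4.0000 19.5000; 4.0000 16.0000]
K = S⁻¹·BᵀPA = [0.4660 3.3592; 0.3883 0.4660]
A−BK = [0.1456 0.1748; 0.5243 -4.9709]
AᵀP(A−BK) = [0.5825 0.6990; 0.6990 40.0388]
P' = Q + AᵀP(A−BK) = [4.5825 0.6990; 0.6990 42.2888]
tr(P') = 46.8714

46.8714


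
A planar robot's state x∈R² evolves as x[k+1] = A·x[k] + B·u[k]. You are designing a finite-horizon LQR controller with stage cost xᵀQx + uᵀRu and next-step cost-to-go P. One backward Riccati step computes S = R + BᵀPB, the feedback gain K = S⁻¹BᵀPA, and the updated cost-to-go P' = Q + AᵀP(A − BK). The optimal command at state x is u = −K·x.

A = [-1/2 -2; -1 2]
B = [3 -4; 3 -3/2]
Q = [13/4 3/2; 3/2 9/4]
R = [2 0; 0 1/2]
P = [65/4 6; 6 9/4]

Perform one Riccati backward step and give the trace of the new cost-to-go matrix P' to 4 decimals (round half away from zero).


5.7695

BᵀP = [66.7500 24.7500; -74.0000 -27.3750]
S = R + BᵀPB = [2 0; 0 1/2] + [274.5000 -304.1250; -304.1250 337.0625] = [276.5000 -304.1250; -304.1250 337.5625]
BᵀPA = [-58.1250 -84.0000; 64.3750 93.2500]
K = S⁻¹·BᵀPA = [-0.0507 0.0052; 0.1450 0.2809]
A−BK = [0.2322 -0.8919; -0.6304 2.4058]
AᵀP(A−BK) = [0.0294 -0.0326; -0.0326 0.2401]
P' = Q + AᵀP(A−BK) = [3.2794 1.4674; 1.4674 2.4901]
tr(P') = 5.7695


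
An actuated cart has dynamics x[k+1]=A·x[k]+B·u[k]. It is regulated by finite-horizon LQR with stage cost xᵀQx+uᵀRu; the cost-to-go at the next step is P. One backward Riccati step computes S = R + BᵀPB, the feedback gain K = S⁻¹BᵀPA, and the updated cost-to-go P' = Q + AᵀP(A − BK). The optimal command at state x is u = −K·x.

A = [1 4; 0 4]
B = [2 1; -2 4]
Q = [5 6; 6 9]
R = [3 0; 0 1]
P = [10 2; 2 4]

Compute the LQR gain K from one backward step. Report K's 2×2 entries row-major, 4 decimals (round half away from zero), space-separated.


0.3721 1.1163 0.1978 1.5824

BᵀP = [16.0000 -4.0000; 18.0000 18.0000]
S = R + BᵀPB = [3 0; 0 1] + [40.0000 0.0000; 0.0000 90.0000] = [43.0000 0.0000; 0.0000 91.0000]
BᵀPA = [16.0000 48.0000; 18.0000 144.0000]
K = S⁻¹·BᵀPA = [0.3721 1.1163; 0.1978 1.5824]
A−BK = [0.0580 0.1850; -0.0470 -0.0971]
AᵀP(A−BK) = [0.4861 1.6560; 1.6560 6.5505]
P' = Q + AᵀP(A−BK) = [5.4861 7.6560; 7.6560 15.5505]
tr(P') = 21.0365


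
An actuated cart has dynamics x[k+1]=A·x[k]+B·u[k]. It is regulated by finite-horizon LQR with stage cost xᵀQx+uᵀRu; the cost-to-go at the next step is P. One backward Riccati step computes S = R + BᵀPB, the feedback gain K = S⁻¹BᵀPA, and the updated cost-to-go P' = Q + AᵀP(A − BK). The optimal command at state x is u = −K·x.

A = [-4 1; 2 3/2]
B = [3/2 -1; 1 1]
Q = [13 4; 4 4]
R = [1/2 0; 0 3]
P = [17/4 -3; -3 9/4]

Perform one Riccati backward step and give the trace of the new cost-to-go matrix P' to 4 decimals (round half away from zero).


31.0169

BᵀP = [3.3750 -2.2500; -7.2500 5.2500]
S = R + BᵀPB = [1/2 0; 0 3] + [2.8125 -5.6250; -5.6250 12.5000] = [3.3125 -5.6250; -5.6250 15.5000]
BᵀPA = [-18.0000 0.0000; 39.5000 0.6250]
K = S⁻¹·BᵀPA = [-2.8834 0.1784; 1.5020 0.1051]
A−BK = [1.8271 0.8374; 3.3814 1.2165]
AᵀP(A−BK) = [13.7700 0.8113; 0.8113 0.2468]
P' = Q + AᵀP(A−BK) = [26.7700 4.8113; 4.8113 4.2468]
tr(P') = 31.0169


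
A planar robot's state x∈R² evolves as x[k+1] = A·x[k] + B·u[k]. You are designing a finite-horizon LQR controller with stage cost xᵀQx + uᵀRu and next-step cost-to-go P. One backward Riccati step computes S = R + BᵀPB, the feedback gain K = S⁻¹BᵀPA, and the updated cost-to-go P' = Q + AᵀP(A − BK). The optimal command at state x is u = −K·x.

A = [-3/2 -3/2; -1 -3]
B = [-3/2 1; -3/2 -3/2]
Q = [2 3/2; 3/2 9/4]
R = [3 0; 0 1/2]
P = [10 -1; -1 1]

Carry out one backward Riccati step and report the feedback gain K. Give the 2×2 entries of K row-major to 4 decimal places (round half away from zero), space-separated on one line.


BᵀP = [-13.5000 0.0000; 11.5000 -2.5000]
S = R + BᵀPB = [3 0; 0 1/2] + [20.2500 -13.5000; -13.5000 15.2500] = [23.2500 -13.5000; -13.5000 15.7500]
BᵀPA = [20.2500 20.2500; -14.7500 -9.7500]
K = S⁻¹·BᵀPA = [0.6514 1.0183; -0.3782 0.2538]
A−BK = [-0.1448 -0.2263; -0.5902 -1.0917]
AᵀP(A−BK) = [1.7314 2.6223; 2.6223 4.3532]
P' = Q + AᵀP(A−BK) = [3.7314 4.1223; 4.1223 6.6032]
tr(P') = 10.3346

0.6514 1.0183 -0.3782 0.2538


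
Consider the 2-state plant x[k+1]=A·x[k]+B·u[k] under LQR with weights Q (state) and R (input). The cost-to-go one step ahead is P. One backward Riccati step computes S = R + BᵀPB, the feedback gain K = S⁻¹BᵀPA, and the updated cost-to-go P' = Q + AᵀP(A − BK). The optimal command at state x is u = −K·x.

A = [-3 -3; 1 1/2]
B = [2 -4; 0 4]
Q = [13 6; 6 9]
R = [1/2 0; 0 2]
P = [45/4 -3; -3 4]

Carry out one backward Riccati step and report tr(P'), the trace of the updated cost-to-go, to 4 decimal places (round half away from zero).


23.3827

BᵀP = [22.5000 -6.0000; -57.0000 28.0000]
S = R + BᵀPB = [1/2 0; 0 2] + [45.0000 -114.0000; -114.0000 340.0000] = [45.5000 -114.0000; -114.0000 342.0000]
BᵀPA = [-73.5000 -70.5000; 199.0000 185.0000]
K = S⁻¹·BᵀPA = [-0.9556 -1.1778; 0.2634 0.1483]
A−BK = [-0.0355 -0.0511; -0.0534 -0.0934]
AᵀP(A−BK) = [0.6095 0.6631; 0.6631 0.7732]
P' = Q + AᵀP(A−BK) = [13.6095 6.6631; 6.6631 9.7732]
tr(P') = 23.3827


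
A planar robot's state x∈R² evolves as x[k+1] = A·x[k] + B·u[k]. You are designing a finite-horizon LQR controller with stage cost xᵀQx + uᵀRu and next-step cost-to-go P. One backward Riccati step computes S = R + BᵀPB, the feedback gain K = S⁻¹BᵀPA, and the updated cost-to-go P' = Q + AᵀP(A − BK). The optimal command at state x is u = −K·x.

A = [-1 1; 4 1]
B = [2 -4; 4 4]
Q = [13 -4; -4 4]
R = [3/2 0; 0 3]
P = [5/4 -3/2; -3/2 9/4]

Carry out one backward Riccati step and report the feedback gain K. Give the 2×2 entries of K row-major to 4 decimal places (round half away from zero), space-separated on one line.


0.4566 0.2157 0.5014 -0.0392

BᵀP = [-3.5000 6.0000; -11.0000 15.0000]
S = R + BᵀPB = [3/2 0; 0 3] + [17.0000 38.0000; 38.0000 104.0000] = [18.5000 38.0000; 38.0000 107.0000]
BᵀPA = [27.5000 2.5000; 71.0000 4.0000]
K = S⁻¹·BᵀPA = [0.4566 0.2157; 0.5014 -0.0392]
A−BK = [0.0924 0.4118; 0.1681 0.2941]
AᵀP(A−BK) = [1.0945 0.1029; 0.1029 0.1176]
P' = Q + AᵀP(A−BK) = [14.0945 -3.8971; -3.8971 4.1176]
tr(P') = 18.2122


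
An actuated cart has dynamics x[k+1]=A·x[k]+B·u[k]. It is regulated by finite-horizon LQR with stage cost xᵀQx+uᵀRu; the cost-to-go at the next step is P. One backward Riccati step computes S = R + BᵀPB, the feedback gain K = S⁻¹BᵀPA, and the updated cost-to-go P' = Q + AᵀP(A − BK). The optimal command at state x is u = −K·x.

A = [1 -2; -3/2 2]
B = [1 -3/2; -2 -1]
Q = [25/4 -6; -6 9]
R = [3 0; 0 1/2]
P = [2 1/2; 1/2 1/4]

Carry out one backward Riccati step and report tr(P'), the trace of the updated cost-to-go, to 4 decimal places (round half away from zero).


16.7165

BᵀP = [1.0000 0.0000; -3.5000 -1.0000]
S = R + BᵀPB = [3 0; 0 1/2] + [1.0000 -1.5000; -1.5000 6.2500] = [4.0000 -1.5000; -1.5000 6.7500]
BᵀPA = [1.0000 -2.0000; -2.0000 5.0000]
K = S⁻¹·BᵀPA = [0.1515 -0.2424; -0.2626 0.6869]
A−BK = [0.4545 -0.7273; -1.4596 2.2020]
AᵀP(A−BK) = [0.3857 -0.6338; -0.6338 1.0808]
P' = Q + AᵀP(A−BK) = [6.6357 -6.6338; -6.6338 10.0808]
tr(P') = 16.7165


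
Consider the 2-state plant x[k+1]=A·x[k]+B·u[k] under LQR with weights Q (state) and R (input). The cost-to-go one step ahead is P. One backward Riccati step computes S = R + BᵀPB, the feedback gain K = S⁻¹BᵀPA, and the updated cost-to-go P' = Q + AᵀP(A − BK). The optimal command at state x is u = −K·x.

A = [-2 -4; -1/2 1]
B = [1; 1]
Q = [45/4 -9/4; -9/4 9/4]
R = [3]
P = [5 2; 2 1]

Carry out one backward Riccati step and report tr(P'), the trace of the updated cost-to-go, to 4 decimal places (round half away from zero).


BᵀP = [7.0000 3.0000]
S = R + BᵀPB = [3] + [10.0000] = [13.0000]
BᵀPA = [-15.5000 -25.0000]
K = S⁻¹·BᵀPA = [-1.1923 -1.9231]
A−BK = [-0.8077 -2.0769; 0.6923 2.9231]
AᵀP(A−BK) = [5.7692 9.6923; 9.6923 16.9231]
P' = Q + AᵀP(A−BK) = [17.0192 7.4423; 7.4423 19.1731]
tr(P') = 36.1923

36.1923


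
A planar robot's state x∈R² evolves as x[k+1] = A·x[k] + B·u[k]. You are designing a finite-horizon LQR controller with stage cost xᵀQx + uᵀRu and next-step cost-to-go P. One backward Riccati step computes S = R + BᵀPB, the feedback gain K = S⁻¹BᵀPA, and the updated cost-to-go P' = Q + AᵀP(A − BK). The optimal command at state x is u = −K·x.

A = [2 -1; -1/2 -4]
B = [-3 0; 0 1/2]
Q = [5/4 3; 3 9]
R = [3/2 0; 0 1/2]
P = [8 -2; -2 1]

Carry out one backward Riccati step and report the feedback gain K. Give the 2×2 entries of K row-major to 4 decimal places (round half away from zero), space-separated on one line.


BᵀP = [-24.0000 6.0000; -1.0000 0.5000]
S = R + BᵀPB = [3/2 0; 0 1/2] + [72.0000 3.0000; 3.0000 0.2500] = [73.5000 3.0000; 3.0000 0.7500]
BᵀPA = [-51.0000 0.0000; -2.2500 -1.0000]
K = S⁻¹·BᵀPA = [-0.6829 0.0650; -0.2683 -1.5935]
A−BK = [-0.0488 -0.8049; -0.3659 -3.2033]
AᵀP(A−BK) = [0.8171 0.7317; 0.7317 6.4065]
P' = Q + AᵀP(A−BK) = [2.0671 3.7317; 3.7317 15.4065]
tr(P') = 17.4736

-0.6829 0.0650 -0.2683 -1.5935


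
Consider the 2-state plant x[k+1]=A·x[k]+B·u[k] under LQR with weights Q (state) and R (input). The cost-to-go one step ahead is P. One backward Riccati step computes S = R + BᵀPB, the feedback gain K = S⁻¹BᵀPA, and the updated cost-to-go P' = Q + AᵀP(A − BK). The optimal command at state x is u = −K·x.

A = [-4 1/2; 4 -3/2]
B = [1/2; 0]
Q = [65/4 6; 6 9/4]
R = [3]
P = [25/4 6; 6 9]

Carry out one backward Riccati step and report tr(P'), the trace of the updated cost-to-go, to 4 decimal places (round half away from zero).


BᵀP = [3.1250 3.0000]
S = R + BᵀPB = [3] + [1.5625] = [4.5625]
BᵀPA = [-0.5000 -2.9375]
K = S⁻¹·BᵀPA = [-0.1096 -0.6438]
A−BK = [-3.9452 0.8219; 4.0000 -1.5000]
AᵀP(A−BK) = [51.9452 -18.8219; -18.8219 10.9212]
P' = Q + AᵀP(A−BK) = [68.1952 -12.8219; -12.8219 13.1712]
tr(P') = 81.3664

81.3664


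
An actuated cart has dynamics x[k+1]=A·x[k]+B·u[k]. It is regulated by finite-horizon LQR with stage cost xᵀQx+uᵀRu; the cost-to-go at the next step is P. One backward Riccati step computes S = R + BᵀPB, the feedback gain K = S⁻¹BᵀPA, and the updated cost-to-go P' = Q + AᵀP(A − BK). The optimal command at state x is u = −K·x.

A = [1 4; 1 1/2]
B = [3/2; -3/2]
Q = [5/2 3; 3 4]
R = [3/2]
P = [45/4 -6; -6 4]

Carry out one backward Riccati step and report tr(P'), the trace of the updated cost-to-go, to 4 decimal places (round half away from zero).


18.1448

BᵀP = [25.8750 -15.0000]
S = R + BᵀPB = [3/2] + [61.3125] = [62.8125]
BᵀPA = [10.8750 96.0000]
K = S⁻¹·BᵀPA = [0.1731 1.5284]
A−BK = [0.7403 1.7075; 1.2597 2.7925]
AᵀP(A−BK) = [1.3672 3.3791; 3.3791 10.2776]
P' = Q + AᵀP(A−BK) = [3.8672 6.3791; 6.3791 14.2776]
tr(P') = 18.1448


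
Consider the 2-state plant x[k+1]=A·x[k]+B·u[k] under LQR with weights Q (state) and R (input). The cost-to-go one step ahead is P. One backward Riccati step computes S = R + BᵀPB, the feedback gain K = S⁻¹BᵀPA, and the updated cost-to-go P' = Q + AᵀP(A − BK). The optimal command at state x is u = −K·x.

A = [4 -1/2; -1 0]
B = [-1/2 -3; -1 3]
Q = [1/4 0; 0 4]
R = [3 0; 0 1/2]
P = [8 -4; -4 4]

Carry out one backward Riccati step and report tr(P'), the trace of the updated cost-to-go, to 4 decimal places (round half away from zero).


BᵀP = [0.0000 -2.0000; -36.0000 24.0000]
S = R + BᵀPB = [3 0; 0 1/2] + [2.0000 -6.0000; -6.0000 180.0000] = [5.0000 -6.0000; -6.0000 180.5000]
BᵀPA = [2.0000 0.0000; -168.0000 18.0000]
K = S⁻¹·BᵀPA = [-0.7467 0.1246; -0.9556 0.1039]
A−BK = [0.7600 -0.1261; 1.1200 -0.1870]
AᵀP(A−BK) = [4.9579 -0.7998; -0.7998 0.1304]
P' = Q + AᵀP(A−BK) = [5.2079 -0.7998; -0.7998 4.1304]
tr(P') = 9.3383

9.3383


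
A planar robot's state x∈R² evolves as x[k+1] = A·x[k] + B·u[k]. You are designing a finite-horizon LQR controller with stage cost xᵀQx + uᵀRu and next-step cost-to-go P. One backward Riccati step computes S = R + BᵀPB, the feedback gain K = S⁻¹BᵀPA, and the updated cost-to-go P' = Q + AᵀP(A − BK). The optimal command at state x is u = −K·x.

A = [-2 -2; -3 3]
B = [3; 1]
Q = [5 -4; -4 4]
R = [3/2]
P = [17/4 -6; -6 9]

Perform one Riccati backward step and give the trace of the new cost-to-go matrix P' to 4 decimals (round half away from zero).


62.0588

BᵀP = [6.7500 -9.0000]
S = R + BᵀPB = [3/2] + [11.2500] = [12.7500]
BᵀPA = [13.5000 -40.5000]
K = S⁻¹·BᵀPA = [1.0588 -3.1765]
A−BK = [-5.1765 7.5294; -4.0588 6.1765]
AᵀP(A−BK) = [11.7059 -21.1176; -21.1176 41.3529]
P' = Q + AᵀP(A−BK) = [16.7059 -25.1176; -25.1176 45.3529]
tr(P') = 62.0588


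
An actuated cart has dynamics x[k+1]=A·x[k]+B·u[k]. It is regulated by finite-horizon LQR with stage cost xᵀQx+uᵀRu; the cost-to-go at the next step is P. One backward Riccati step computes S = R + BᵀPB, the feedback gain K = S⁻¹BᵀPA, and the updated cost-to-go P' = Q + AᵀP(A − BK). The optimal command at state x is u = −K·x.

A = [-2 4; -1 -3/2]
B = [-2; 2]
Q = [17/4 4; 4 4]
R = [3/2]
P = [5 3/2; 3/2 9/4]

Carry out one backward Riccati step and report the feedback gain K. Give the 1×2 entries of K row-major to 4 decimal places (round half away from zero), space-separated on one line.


0.6757 -1.6351

BᵀP = [-7.0000 1.5000]
S = R + BᵀPB = [3/2] + [17.0000] = [18.5000]
BᵀPA = [12.5000 -30.2500]
K = S⁻¹·BᵀPA = [0.6757 -1.6351]
A−BK = [-0.6486 0.7297; -2.3514 1.7703]
AᵀP(A−BK) = [19.8041 -17.6858; -17.6858 17.5997]
P' = Q + AᵀP(A−BK) = [24.0541 -13.6858; -13.6858 21.5997]
tr(P') = 45.6537


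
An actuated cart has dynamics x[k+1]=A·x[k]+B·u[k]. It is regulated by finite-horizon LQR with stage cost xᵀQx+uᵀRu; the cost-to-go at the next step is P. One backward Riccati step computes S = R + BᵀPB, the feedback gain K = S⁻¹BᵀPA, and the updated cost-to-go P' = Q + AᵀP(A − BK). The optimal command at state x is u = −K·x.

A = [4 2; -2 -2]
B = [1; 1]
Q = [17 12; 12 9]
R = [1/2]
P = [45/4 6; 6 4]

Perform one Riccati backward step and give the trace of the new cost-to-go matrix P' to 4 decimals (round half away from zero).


44.9009

BᵀP = [17.2500 10.0000]
S = R + BᵀPB = [1/2] + [27.2500] = [27.7500]
BᵀPA = [49.0000 14.5000]
K = S⁻¹·BᵀPA = [1.7658 0.5225]
A−BK = [2.2342 1.4775; -3.7658 -2.5225]
AᵀP(A−BK) = [13.4775 8.3964; 8.3964 5.4234]
P' = Q + AᵀP(A−BK) = [30.4775 20.3964; 20.3964 14.4234]
tr(P') = 44.9009


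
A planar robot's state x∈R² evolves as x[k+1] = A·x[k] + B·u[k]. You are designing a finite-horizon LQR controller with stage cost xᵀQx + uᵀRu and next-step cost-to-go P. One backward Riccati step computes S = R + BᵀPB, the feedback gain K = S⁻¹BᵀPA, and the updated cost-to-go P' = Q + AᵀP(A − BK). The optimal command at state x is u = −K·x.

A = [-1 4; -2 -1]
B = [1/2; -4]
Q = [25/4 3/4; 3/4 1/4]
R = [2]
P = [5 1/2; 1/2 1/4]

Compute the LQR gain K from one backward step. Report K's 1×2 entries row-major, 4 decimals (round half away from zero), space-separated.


0.1905 0.5238

BᵀP = [0.5000 -0.7500]
S = R + BᵀPB = [2] + [3.2500] = [5.2500]
BᵀPA = [1.0000 2.7500]
K = S⁻¹·BᵀPA = [0.1905 0.5238]
A−BK = [-1.0952 3.7381; -1.2381 1.0952]
AᵀP(A−BK) = [7.8095 -23.5238; -23.5238 74.8095]
P' = Q + AᵀP(A−BK) = [14.0595 -22.7738; -22.7738 75.0595]
tr(P') = 89.1190


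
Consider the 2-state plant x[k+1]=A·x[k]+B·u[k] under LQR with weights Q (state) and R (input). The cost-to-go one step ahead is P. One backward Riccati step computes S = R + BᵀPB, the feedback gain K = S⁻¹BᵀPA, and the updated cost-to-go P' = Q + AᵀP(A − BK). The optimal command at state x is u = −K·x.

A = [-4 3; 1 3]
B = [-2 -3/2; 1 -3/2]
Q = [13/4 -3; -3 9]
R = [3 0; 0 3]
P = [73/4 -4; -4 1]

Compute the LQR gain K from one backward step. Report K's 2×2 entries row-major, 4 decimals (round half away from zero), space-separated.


BᵀP = [-40.5000 9.0000; -21.3750 4.5000]
S = R + BᵀPB = [3 0; 0 3] + [90.0000 47.2500; 47.2500 25.3125] = [93.0000 47.2500; 47.2500 28.3125]
BᵀPA = [171.0000 -94.5000; 90.0000 -50.6250]
K = S⁻¹·BᵀPA = [1.4705 -0.7079; 0.7247 -0.6067]
A−BK = [0.0281 0.6742; 0.6166 2.7978]
AᵀP(A−BK) = [8.3188 -4.3483; -4.3483 3.6404]
P' = Q + AᵀP(A−BK) = [11.5688 -7.3483; -7.3483 12.6404]
tr(P') = 24.2093

1.4705 -0.7079 0.7247 -0.6067


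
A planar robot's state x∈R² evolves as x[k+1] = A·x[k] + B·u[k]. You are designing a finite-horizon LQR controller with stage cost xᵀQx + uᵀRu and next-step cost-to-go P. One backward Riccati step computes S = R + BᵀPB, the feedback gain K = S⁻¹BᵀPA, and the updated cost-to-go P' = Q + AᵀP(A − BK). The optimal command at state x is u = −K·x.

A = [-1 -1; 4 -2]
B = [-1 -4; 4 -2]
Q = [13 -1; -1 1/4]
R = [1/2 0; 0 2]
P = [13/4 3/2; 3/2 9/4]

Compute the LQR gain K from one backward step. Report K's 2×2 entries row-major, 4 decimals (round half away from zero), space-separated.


BᵀP = [2.7500 7.5000; -16.0000 -10.5000]
S = R + BᵀPB = [1/2 0; 0 2] + [27.2500 -26.0000; -26.0000 85.0000] = [27.7500 -26.0000; -26.0000 87.0000]
BᵀPA = [27.2500 -17.7500; -26.0000 37.0000]
K = S⁻¹·BᵀPA = [0.9750 -0.3350; -0.0075 0.3252]
A−BK = [-0.0549 -0.0342; 0.0851 -0.0098]
AᵀP(A−BK) = [0.4875 -0.1675; -0.1675 0.2726]
P' = Q + AᵀP(A−BK) = [13.4875 -1.1675; -1.1675 0.5226]
tr(P') = 14.0101

0.9750 -0.3350 -0.0075 0.3252


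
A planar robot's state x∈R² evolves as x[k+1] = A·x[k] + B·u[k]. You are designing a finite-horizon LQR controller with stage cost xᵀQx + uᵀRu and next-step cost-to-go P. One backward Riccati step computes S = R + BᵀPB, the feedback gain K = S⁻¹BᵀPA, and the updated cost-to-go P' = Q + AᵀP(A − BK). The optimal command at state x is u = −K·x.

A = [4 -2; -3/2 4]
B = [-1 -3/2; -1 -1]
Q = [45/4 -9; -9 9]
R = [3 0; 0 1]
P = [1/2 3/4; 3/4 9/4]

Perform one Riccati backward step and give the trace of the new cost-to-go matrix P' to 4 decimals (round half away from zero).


32.6697

BᵀP = [-1.2500 -3.0000; -1.5000 -3.3750]
S = R + BᵀPB = [3 0; 0 1] + [4.2500 4.8750; 4.8750 5.6250] = [7.2500 4.8750; 4.8750 6.6250]
BᵀPA = [-0.5000 -9.5000; -0.9375 -10.5000]
K = S⁻¹·BᵀPA = [0.0518 -0.4842; -0.1797 -1.2286]
A−BK = [3.7824 -4.3271; -1.6278 2.2872]
AᵀP(A−BK) = [3.9200 -4.6439; -4.6439 8.4997]
P' = Q + AᵀP(A−BK) = [15.1700 -13.6439; -13.6439 17.4997]
tr(P') = 32.6697


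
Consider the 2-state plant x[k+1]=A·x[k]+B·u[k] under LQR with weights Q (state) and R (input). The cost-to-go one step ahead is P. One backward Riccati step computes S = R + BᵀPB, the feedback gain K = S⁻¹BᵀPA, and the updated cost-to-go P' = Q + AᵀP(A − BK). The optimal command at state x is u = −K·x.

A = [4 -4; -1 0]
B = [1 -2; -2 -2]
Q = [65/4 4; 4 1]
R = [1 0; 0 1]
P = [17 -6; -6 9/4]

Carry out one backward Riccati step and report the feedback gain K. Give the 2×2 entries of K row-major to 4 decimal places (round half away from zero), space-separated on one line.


BᵀP = [29.0000 -10.5000; -22.0000 7.5000]
S = R + BᵀPB = [1 0; 0 1] + [50.0000 -37.0000; -37.0000 29.0000] = [51.0000 -37.0000; -37.0000 30.0000]
BᵀPA = [126.5000 -116.0000; -95.5000 88.0000]
K = S⁻¹·BᵀPA = [1.6242 -1.3913; -1.1801 1.2174]
A−BK = [0.0155 -0.1739; -0.1118 -0.3478]
AᵀP(A−BK) = [4.0839 -3.7391; -3.7391 3.4783]
P' = Q + AᵀP(A−BK) = [20.3339 0.2609; 0.2609 4.4783]
tr(P') = 24.8121

1.6242 -1.3913 -1.1801 1.2174


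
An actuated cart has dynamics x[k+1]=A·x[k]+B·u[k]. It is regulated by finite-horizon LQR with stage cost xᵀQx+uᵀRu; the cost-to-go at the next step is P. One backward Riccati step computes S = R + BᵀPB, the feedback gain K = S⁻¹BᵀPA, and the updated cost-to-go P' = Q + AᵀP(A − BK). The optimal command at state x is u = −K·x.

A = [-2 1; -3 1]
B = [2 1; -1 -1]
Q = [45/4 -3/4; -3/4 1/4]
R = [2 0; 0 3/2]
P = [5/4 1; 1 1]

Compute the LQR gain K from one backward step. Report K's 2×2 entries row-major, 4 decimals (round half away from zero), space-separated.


-1.5185 0.6296 0.1481 -0.0370

BᵀP = [1.5000 1.0000; 0.2500 0.0000]
S = R + BᵀPB = [2 0; 0 3/2] + [2.0000 0.5000; 0.5000 0.2500] = [4.0000 0.5000; 0.5000 1.7500]
BᵀPA = [-6.0000 2.5000; -0.5000 0.2500]
K = S⁻¹·BᵀPA = [-1.5185 0.6296; 0.1481 -0.0370]
A−BK = [0.8889 -0.2222; -4.3704 1.5926]
AᵀP(A−BK) = [16.9630 -6.7407; -6.7407 2.6852]
P' = Q + AᵀP(A−BK) = [28.2130 -7.4907; -7.4907 2.9352]
tr(P') = 31.1481


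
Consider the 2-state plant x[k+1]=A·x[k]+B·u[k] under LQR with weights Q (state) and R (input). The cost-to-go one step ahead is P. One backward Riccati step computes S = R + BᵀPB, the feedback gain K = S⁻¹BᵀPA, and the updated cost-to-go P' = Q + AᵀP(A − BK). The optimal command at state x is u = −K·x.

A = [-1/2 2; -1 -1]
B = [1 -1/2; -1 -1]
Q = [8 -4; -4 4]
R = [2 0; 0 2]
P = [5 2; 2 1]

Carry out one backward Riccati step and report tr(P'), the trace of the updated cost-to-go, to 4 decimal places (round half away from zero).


BᵀP = [3.0000 1.0000; -4.5000 -2.0000]
S = R + BᵀPB = [2 0; 0 2] + [2.0000 -2.5000; -2.5000 4.2500] = [4.0000 -2.5000; -2.5000 6.2500]
BᵀPA = [-2.5000 5.0000; 4.2500 -7.0000]
K = S⁻¹·BᵀPA = [-0.2667 0.7333; 0.5733 -0.8267]
A−BK = [0.0533 0.8533; -0.6933 -1.0933]
AᵀP(A−BK) = [1.1467 -1.6533; -1.6533 3.5467]
P' = Q + AᵀP(A−BK) = [9.1467 -5.6533; -5.6533 7.5467]
tr(P') = 16.6933

16.6933


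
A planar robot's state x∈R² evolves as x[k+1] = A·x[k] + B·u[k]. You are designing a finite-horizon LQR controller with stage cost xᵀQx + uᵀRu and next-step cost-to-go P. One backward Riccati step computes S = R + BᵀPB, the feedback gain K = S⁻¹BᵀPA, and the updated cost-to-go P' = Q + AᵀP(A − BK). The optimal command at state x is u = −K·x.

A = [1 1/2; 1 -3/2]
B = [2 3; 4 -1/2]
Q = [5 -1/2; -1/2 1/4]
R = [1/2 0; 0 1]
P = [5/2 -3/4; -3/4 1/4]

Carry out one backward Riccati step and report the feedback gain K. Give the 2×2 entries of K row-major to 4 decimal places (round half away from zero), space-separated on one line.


BᵀP = [2.0000 -0.5000; 7.8750 -2.3750]
S = R + BᵀPB = [1/2 0; 0 1] + [2.0000 6.2500; 6.2500 24.8125] = [2.5000 6.2500; 6.2500 25.8125]
BᵀPA = [1.5000 1.7500; 5.5000 7.5000]
K = S⁻¹·BᵀPA = [0.1706 -0.0669; 0.1718 0.3067]
A−BK = [0.1436 -0.2865; 0.4037 -1.0791]
AᵀP(A−BK) = [0.0494 0.0382; 0.0382 0.1289]
P' = Q + AᵀP(A−BK) = [5.0494 -0.4618; -0.4618 0.3789]
tr(P') = 5.4283

0.1706 -0.0669 0.1718 0.3067


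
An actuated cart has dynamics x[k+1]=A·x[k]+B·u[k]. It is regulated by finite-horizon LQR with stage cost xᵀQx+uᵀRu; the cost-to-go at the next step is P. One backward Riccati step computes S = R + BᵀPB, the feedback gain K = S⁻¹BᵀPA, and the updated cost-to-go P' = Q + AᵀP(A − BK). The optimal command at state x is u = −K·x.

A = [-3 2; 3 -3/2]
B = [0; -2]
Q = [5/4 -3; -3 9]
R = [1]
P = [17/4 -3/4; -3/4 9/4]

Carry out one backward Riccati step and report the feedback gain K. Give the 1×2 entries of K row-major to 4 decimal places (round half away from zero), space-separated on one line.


BᵀP = [1.5000 -4.5000]
S = R + BᵀPB = [1] + [9.0000] = [10.0000]
BᵀPA = [-18.0000 9.7500]
K = S⁻¹·BᵀPA = [-1.8000 0.9750]
A−BK = [-3.0000 2.0000; -0.6000 0.4500]
AᵀP(A−BK) = [39.6000 -25.9500; -25.9500 17.0563]
P' = Q + AᵀP(A−BK) = [40.8500 -28.9500; -28.9500 26.0563]
tr(P') = 66.9063

-1.8000 0.9750


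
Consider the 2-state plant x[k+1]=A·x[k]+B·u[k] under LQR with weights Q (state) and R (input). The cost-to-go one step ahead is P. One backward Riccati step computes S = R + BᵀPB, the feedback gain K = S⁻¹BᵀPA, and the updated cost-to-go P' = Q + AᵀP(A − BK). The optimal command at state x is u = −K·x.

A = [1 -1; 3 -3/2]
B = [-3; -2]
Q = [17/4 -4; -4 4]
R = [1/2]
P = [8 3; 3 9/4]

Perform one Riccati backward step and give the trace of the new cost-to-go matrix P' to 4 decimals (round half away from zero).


12.7726

BᵀP = [-30.0000 -13.5000]
S = R + BᵀPB = [1/2] + [117.0000] = [117.5000]
BᵀPA = [-70.5000 50.2500]
K = S⁻¹·BᵀPA = [-0.6000 0.4277]
A−BK = [-0.8000 0.2830; 1.8000 -0.6447]
AᵀP(A−BK) = [3.9500 -1.4750; -1.4750 0.5726]
P' = Q + AᵀP(A−BK) = [8.2000 -5.4750; -5.4750 4.5726]
tr(P') = 12.7726


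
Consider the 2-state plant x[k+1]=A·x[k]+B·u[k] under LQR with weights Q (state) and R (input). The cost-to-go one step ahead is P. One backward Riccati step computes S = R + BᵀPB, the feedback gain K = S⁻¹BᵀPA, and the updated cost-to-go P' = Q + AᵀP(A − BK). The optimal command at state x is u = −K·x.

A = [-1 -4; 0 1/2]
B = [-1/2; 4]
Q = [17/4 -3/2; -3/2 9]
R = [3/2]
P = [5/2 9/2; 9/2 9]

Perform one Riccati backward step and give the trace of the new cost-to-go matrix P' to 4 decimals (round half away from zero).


BᵀP = [16.7500 33.7500]
S = R + BᵀPB = [3/2] + [126.6250] = [128.1250]
BᵀPA = [-16.7500 -50.1250]
K = S⁻¹·BᵀPA = [-0.1307 -0.3912]
A−BK = [-1.0654 -4.1956; 0.5229 2.0649]
AᵀP(A−BK) = [0.3102 1.1971; 1.1971 4.6401]
P' = Q + AᵀP(A−BK) = [4.5602 -0.3029; -0.3029 13.6401]
tr(P') = 18.2004

18.2004


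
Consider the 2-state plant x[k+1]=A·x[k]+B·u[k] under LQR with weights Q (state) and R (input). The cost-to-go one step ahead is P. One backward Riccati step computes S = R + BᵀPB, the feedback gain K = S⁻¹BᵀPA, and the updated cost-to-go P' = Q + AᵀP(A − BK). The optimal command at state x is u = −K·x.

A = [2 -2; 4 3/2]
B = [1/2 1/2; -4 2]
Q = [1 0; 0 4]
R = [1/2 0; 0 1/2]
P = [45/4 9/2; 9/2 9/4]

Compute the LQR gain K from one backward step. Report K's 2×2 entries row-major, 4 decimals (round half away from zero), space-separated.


0.0675 -0.9730 2.7017 -1.7962

BᵀP = [-12.3750 -6.7500; 14.6250 6.7500]
S = R + BᵀPB = [1/2 0; 0 1/2] + [20.8125 -19.6875; -19.6875 20.8125] = [21.3125 -19.6875; -19.6875 21.3125]
BᵀPA = [-51.7500 14.6250; 56.2500 -19.1250]
K = S⁻¹·BᵀPA = [0.0675 -0.9730; 2.7017 -1.7962]
A−BK = [0.6154 -0.6154; -1.1332 1.2003]
AᵀP(A−BK) = [4.5253 -3.3180; -3.3180 2.9407]
P' = Q + AᵀP(A−BK) = [5.5253 -3.3180; -3.3180 6.9407]
tr(P') = 12.4661
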